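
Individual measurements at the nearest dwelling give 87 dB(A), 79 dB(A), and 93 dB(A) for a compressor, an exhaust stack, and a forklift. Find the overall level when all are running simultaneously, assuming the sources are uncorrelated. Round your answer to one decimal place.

94.1 dB(A)

For uncorrelated sources the intensities add, so convert each level to linear form, sum, and take 10·log₁₀ of the total.
Σ 10^(L/10) = 10^(87/10) + 10^(79/10) + 10^(93/10) = 2.576e+09.
L_total = 10·log₁₀(2.576e+09) = 94.11 dB(A).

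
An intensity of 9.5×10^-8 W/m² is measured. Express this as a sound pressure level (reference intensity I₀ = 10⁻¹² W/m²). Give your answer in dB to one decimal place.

Dividing by I₀ shifts the exponent by 12: I/I₀ = 9.5×10^4.
L = 10·(0.9777 + 4) = 49.78 dB.

49.8 dB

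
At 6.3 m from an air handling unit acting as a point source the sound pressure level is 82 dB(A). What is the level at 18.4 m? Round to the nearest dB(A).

73 dB(A)

For a point source, L₂ = L₁ − 20·log₁₀(r₂/r₁).
L₂ = 82 − 20·log₁₀(18.4/6.3) = 82 − 9.310 = 72.69 dB(A).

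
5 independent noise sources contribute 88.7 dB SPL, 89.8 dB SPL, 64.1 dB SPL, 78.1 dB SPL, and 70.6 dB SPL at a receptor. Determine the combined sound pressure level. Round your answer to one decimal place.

Incoherent sources combine by intensity addition: L_total = 10·log₁₀(Σ 10^(L_i/10)).
Σ 10^(L/10) = 10^(88.7/10) + 10^(89.8/10) + 10^(64.1/10) + 10^(78.1/10) + 10^(70.6/10) = 1.775e+09.
L_total = 10·log₁₀(1.775e+09) = 92.49 dB SPL.

92.5 dB SPL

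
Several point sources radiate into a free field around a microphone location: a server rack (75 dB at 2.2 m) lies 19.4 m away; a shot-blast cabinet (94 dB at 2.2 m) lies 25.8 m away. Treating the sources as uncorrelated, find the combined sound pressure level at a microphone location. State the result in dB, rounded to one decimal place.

Apply inverse-square spreading to bring every level to the receiver, then sum 10^(L/10).
server rack: 75 − 20·log₁₀(19.4/2.2) = 75 − 18.91 = 56.09 dB.
shot-blast cabinet: 94 − 20·log₁₀(25.8/2.2) = 94 − 21.38 = 72.62 dB.
Σ 10^(L/10) = 1.867e+07 → L_total = 10·log₁₀(1.867e+07) = 72.71 dB.

72.7 dB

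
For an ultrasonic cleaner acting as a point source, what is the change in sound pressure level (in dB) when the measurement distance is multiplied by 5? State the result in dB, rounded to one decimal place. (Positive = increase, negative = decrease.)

-14.0 dB

A point source loses 6 dB per doubling of distance; generally ΔL = −20·log₁₀(r₂/r₁).
ΔL = −20·log₁₀(5) = -13.98 dB.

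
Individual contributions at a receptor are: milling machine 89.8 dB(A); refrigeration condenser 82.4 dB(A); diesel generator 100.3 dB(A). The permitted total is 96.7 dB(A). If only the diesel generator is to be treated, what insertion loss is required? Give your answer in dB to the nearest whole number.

Everything except the diesel generator sums to 10^(89.8/10) + 10^(82.4/10) = 1.129e+09 in linear terms, 90.53 dB(A).
The limit corresponds to 10^(96.7/10) = 4.677e+09; subtracting the fixed part leaves 3.549e+09 for the diesel generator, i.e. 95.50 dB(A).
So the diesel generator must be reduced from 100.3 to 95.50 dB(A): IL = 4.80 dB.

5 dB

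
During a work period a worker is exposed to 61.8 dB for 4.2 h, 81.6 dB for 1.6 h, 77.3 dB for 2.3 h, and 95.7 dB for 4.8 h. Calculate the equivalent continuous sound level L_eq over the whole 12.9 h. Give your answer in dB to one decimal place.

91.5 dB

The energy average is taken in the linear domain: L_eq = 10·log₁₀[(Σ tᵢ·10^(Lᵢ/10))/T], T = 12.9 h.
Σ tᵢ·10^(Lᵢ/10) = 4.2·10^(61.8/10) + 1.6·10^(81.6/10) + 2.3·10^(77.3/10) + 4.8·10^(95.7/10) = 1.819e+10.
L_eq = 10·log₁₀(1.819e+10/12.9) = 91.49 dB.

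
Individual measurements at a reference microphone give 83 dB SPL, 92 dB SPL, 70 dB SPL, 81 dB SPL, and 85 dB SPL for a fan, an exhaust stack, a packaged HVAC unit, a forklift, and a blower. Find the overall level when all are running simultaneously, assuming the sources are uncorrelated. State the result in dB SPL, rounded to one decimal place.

Incoherent sources combine by intensity addition: L_total = 10·log₁₀(Σ 10^(L_i/10)).
Σ 10^(L/10) = 10^(83/10) + 10^(92/10) + 10^(70/10) + 10^(81/10) + 10^(85/10) = 2.237e+09.
L_total = 10·log₁₀(2.237e+09) = 93.50 dB SPL.

93.5 dB SPL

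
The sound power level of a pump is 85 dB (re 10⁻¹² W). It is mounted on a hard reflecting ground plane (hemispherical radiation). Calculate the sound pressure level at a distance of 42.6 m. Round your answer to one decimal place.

44.4 dB

L_p = L_w − 10·log₁₀(2π·r²) with r = 42.6 m.
2π·r² = 1.14e+04 m², 10·log₁₀ of that is 40.570 dB.
L_p = 85 − 40.570 = 44.43 dB.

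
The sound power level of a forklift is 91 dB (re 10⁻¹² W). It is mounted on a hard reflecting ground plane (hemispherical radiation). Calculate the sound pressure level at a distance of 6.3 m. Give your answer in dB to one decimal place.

67.0 dB

L_p = L_w − 10·log₁₀(2π·r²) with r = 6.3 m.
2π·r² = 249.4 m², 10·log₁₀ of that is 23.969 dB.
L_p = 91 − 23.969 = 67.03 dB.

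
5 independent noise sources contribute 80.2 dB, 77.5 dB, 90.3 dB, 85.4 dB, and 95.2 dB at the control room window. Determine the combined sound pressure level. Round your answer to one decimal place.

96.9 dB

Incoherent sources combine by intensity addition: L_total = 10·log₁₀(Σ 10^(L_i/10)).
Σ 10^(L/10) = 10^(80.2/10) + 10^(77.5/10) + 10^(90.3/10) + 10^(85.4/10) + 10^(95.2/10) = 4.891e+09.
L_total = 10·log₁₀(4.891e+09) = 96.89 dB.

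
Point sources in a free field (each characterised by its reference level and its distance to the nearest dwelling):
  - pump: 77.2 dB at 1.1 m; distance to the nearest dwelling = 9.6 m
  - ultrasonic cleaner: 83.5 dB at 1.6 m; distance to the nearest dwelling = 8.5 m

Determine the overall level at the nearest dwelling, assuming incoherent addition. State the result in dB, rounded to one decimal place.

First find each source's level at the receiver (point-source: −20·log₁₀(r/r_ref)), then combine on an intensity basis.
pump: 77.2 − 20·log₁₀(9.6/1.1) = 77.2 − 18.82 = 58.38 dB.
ultrasonic cleaner: 83.5 − 20·log₁₀(8.5/1.6) = 83.5 − 14.51 = 68.99 dB.
Σ 10^(L/10) = 8.621e+06 → L_total = 10·log₁₀(8.621e+06) = 69.36 dB.

69.4 dB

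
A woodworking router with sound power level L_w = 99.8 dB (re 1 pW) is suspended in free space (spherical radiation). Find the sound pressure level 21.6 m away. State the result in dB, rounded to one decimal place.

L_p = L_w − 10·log₁₀(4π·r²) with r = 21.6 m.
4π·r² = 5863 m², 10·log₁₀ of that is 37.681 dB.
L_p = 99.8 − 37.681 = 62.12 dB.

62.1 dB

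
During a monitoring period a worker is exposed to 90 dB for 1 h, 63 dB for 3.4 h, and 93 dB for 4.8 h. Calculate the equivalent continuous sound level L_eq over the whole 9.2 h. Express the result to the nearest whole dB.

L_eq = 10·log₁₀[(1/T)·Σ tᵢ·10^(Lᵢ/10)] with T = 9.2 h.
Σ tᵢ·10^(Lᵢ/10) = 1·10^(90/10) + 3.4·10^(63/10) + 4.8·10^(93/10) = 1.058e+10.
L_eq = 10·log₁₀(1.058e+10/9.2) = 90.61 dB.

91 dB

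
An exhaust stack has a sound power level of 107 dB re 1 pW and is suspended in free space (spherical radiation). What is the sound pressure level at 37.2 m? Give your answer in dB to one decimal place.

The power spreads over a sphere of area 4π·r², so L_p = L_w − 10·log₁₀(4π·r²).
4π·r² = 1.739e+04 m², 10·log₁₀ of that is 42.403 dB.
L_p = 107 − 42.403 = 64.60 dB.

64.6 dB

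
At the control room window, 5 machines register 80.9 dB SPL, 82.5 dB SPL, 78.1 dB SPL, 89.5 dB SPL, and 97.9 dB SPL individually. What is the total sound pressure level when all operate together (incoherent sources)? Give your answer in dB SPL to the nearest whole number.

99 dB SPL

For uncorrelated sources the intensities add, so convert each level to linear form, sum, and take 10·log₁₀ of the total.
Σ 10^(L/10) = 10^(80.9/10) + 10^(82.5/10) + 10^(78.1/10) + 10^(89.5/10) + 10^(97.9/10) = 7.423e+09.
L_total = 10·log₁₀(7.423e+09) = 98.71 dB SPL.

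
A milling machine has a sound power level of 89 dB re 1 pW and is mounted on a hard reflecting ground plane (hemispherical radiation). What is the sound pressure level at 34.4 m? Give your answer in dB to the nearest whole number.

50 dB

The power spreads over a hemisphere of area 2π·r², so L_p = L_w − 10·log₁₀(2π·r²).
2π·r² = 7435 m², 10·log₁₀ of that is 38.713 dB.
L_p = 89 − 38.713 = 50.29 dB.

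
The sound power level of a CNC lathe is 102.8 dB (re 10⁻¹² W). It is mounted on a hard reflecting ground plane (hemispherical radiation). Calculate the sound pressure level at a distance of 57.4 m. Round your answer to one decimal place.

59.6 dB

Free-field hemispherical radiation: L_p = L_w − 10·log₁₀(2π·r²), r = 57.4 m.
2π·r² = 2.07e+04 m², 10·log₁₀ of that is 43.160 dB.
L_p = 102.8 − 43.160 = 59.64 dB.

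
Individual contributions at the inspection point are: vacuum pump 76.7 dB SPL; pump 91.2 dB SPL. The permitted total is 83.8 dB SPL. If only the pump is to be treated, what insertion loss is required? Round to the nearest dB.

8 dB

Fixed contribution from the other source: Σ 10^(L/10) = 10^(76.7/10) = 4.677e+07 (76.70 dB SPL).
To meet 83.8 dB SPL overall, the treated pump may contribute at most 10^(83.8/10) − 4.677e+07 = 1.931e+08, i.e. 82.86 dB SPL.
So the pump must be reduced from 91.2 to 82.86 dB SPL: IL = 8.34 dB.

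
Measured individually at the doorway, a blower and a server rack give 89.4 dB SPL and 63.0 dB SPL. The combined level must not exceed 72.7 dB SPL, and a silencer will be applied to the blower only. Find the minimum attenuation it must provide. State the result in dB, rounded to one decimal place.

17.2 dB

Everything except the blower sums to 10^(63.0/10) = 1.995e+06 in linear terms, 63.00 dB SPL.
To meet 72.7 dB SPL overall, the treated blower may contribute at most 10^(72.7/10) − 1.995e+06 = 1.663e+07, i.e. 72.21 dB SPL.
So the blower must be reduced from 89.4 to 72.21 dB SPL: IL = 17.19 dB.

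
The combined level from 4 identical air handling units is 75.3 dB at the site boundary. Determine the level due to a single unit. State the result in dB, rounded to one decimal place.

69.3 dB

Dividing the total intensity by 4 lowers the level by 10·log₁₀ 4 = 6.021 dB: L₁ = 75.3 − 6.021.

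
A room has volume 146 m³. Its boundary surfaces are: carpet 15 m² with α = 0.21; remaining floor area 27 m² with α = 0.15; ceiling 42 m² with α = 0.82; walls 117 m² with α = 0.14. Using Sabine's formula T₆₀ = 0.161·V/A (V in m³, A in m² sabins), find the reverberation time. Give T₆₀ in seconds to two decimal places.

0.41 s

Total absorption A = 15·0.21 + 27·0.15 + 42·0.82 + 117·0.14 = 58.02 m² sabins.
T₆₀ = 0.161 × 146 / 58.02 = 0.405 s.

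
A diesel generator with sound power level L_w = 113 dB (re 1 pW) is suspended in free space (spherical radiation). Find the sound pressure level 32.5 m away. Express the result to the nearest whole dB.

Free-field spherical radiation: L_p = L_w − 10·log₁₀(4π·r²), r = 32.5 m.
4π·r² = 1.327e+04 m², 10·log₁₀ of that is 41.230 dB.
L_p = 113 − 41.230 = 71.77 dB.

72 dB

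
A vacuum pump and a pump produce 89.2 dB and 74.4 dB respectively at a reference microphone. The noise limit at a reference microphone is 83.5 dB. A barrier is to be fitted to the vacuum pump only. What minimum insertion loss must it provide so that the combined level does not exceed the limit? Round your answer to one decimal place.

Fixed contribution from the other source: Σ 10^(L/10) = 10^(74.4/10) = 2.754e+07 (74.40 dB).
To meet 83.5 dB overall, the treated vacuum pump may contribute at most 10^(83.5/10) − 2.754e+07 = 1.963e+08, i.e. 82.93 dB.
Required insertion loss = 89.2 − 82.93 = 6.27 dB.

6.3 dB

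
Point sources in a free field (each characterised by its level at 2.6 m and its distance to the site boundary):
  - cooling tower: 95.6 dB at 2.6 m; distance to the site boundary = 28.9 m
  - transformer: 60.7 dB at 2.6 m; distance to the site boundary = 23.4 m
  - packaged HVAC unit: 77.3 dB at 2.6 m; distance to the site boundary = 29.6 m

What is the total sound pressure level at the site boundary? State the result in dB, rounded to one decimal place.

First find each source's level at the receiver (point-source: −20·log₁₀(r/r_ref)), then combine on an intensity basis.
cooling tower: 95.6 − 20·log₁₀(28.9/2.6) = 95.6 − 20.92 = 74.68 dB.
transformer: 60.7 − 20·log₁₀(23.4/2.6) = 60.7 − 19.08 = 41.62 dB.
packaged HVAC unit: 77.3 − 20·log₁₀(29.6/2.6) = 77.3 − 21.13 = 56.17 dB.
Σ 10^(L/10) = 2.982e+07 → L_total = 10·log₁₀(2.982e+07) = 74.74 dB.

74.7 dB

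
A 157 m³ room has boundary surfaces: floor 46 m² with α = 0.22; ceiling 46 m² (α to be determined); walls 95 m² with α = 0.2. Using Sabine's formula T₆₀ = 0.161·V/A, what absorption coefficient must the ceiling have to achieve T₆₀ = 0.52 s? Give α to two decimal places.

Required total absorption A = 0.161·157/0.52 = 48.61 m².
Absorption from the other surfaces = 46·0.22 + 95·0.2 = 29.12 m², so the ceiling must supply 19.49 m² over 46 m².
α = 19.49/46 = 0.424.

0.42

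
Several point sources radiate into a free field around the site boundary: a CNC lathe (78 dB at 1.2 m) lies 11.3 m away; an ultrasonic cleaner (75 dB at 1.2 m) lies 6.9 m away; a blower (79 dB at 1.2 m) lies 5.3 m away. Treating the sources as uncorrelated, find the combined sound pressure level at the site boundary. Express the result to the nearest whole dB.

Apply inverse-square spreading to bring every level to the receiver, then sum 10^(L/10).
CNC lathe: 78 − 20·log₁₀(11.3/1.2) = 78 − 19.48 = 58.52 dB.
ultrasonic cleaner: 75 − 20·log₁₀(6.9/1.2) = 75 − 15.19 = 59.81 dB.
blower: 79 − 20·log₁₀(5.3/1.2) = 79 − 12.90 = 66.10 dB.
Σ 10^(L/10) = 5.740e+06 → L_total = 10·log₁₀(5.740e+06) = 67.59 dB.

68 dB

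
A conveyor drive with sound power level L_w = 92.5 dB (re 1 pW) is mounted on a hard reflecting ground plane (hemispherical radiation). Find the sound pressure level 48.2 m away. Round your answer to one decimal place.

L_p = L_w − 10·log₁₀(2π·r²) with r = 48.2 m.
2π·r² = 1.46e+04 m², 10·log₁₀ of that is 41.643 dB.
L_p = 92.5 − 41.643 = 50.86 dB.

50.9 dB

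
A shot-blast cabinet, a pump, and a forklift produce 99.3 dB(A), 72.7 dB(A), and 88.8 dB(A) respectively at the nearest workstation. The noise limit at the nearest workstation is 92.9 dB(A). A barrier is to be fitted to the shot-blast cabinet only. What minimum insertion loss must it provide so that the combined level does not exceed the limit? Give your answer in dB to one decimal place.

8.6 dB

Everything except the shot-blast cabinet sums to 10^(72.7/10) + 10^(88.8/10) = 7.772e+08 in linear terms, 88.91 dB(A).
To meet 92.9 dB(A) overall, the treated shot-blast cabinet may contribute at most 10^(92.9/10) − 7.772e+08 = 1.173e+09, i.e. 90.69 dB(A).
Required insertion loss = 99.3 − 90.69 = 8.61 dB.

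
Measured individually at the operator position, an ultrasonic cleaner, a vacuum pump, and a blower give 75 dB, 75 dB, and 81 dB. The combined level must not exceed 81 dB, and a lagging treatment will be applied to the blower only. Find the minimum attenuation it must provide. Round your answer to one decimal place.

Everything except the blower sums to 10^(75/10) + 10^(75/10) = 6.325e+07 in linear terms, 78.01 dB.
To meet 81 dB overall, the treated blower may contribute at most 10^(81/10) − 6.325e+07 = 6.265e+07, i.e. 77.97 dB.
So the blower must be reduced from 81 to 77.97 dB: IL = 3.03 dB.

3.0 dB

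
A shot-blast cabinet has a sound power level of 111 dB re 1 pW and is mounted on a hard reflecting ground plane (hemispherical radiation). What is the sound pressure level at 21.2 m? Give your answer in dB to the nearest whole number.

Free-field hemispherical radiation: L_p = L_w − 10·log₁₀(2π·r²), r = 21.2 m.
2π·r² = 2824 m², 10·log₁₀ of that is 34.509 dB.
L_p = 111 − 34.509 = 76.49 dB.

76 dB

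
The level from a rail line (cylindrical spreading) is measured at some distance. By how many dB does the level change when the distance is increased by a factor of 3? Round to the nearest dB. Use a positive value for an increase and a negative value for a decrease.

-5 dB

With cylindrical spreading the level changes by −10·log₁₀(r₂/r₁).
ΔL = −10·log₁₀(3) = -4.77 dB.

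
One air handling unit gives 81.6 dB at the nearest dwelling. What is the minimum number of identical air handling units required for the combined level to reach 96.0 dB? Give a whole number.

28

Need L₁ + 10·log₁₀ N ≥ 96.0, i.e. log₁₀ N ≥ 1.44.
N ≥ 10^(14.4/10) = 27.542, so N = 28.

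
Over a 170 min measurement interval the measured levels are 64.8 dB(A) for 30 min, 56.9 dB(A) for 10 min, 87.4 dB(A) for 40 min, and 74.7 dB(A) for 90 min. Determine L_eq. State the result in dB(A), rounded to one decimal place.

81.6 dB(A)

Weight each interval's intensity by its duration and average over T = 170 min:
Σ tᵢ·10^(Lᵢ/10) = 30·10^(64.8/10) + 10·10^(56.9/10) + 40·10^(87.4/10) + 90·10^(74.7/10) = 2.473e+10.
L_eq = 10·log₁₀(2.473e+10/170) = 81.63 dB(A).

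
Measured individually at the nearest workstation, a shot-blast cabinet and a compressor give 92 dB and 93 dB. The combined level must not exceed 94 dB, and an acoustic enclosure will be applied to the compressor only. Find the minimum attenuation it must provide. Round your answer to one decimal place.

Fixed contribution from the other source: Σ 10^(L/10) = 10^(92/10) = 1.585e+09 (92.00 dB).
The limit corresponds to 10^(94/10) = 2.512e+09; subtracting the fixed part leaves 9.270e+08 for the compressor, i.e. 89.67 dB.
Required insertion loss = 93 − 89.67 = 3.33 dB.

3.3 dB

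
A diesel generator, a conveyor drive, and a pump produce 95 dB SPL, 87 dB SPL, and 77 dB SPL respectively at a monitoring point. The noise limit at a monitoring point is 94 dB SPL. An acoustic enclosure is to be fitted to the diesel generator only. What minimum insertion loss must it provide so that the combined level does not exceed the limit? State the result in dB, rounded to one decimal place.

2.1 dB

Everything except the diesel generator sums to 10^(87/10) + 10^(77/10) = 5.513e+08 in linear terms, 87.41 dB SPL.
To meet 94 dB SPL overall, the treated diesel generator may contribute at most 10^(94/10) − 5.513e+08 = 1.961e+09, i.e. 92.92 dB SPL.
Required insertion loss = 95 − 92.92 = 2.08 dB.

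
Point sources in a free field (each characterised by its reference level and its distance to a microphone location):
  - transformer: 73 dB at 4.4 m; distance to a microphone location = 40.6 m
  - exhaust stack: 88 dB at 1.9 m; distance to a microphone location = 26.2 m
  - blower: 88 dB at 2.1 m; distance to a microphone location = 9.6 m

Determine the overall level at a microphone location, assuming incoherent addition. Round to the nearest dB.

75 dB

Apply inverse-square spreading to bring every level to the receiver, then sum 10^(L/10).
transformer: 73 − 20·log₁₀(40.6/4.4) = 73 − 19.30 = 53.70 dB.
exhaust stack: 88 − 20·log₁₀(26.2/1.9) = 88 − 22.79 = 65.21 dB.
blower: 88 − 20·log₁₀(9.6/2.1) = 88 − 13.20 = 74.80 dB.
Σ 10^(L/10) = 3.374e+07 → L_total = 10·log₁₀(3.374e+07) = 75.28 dB.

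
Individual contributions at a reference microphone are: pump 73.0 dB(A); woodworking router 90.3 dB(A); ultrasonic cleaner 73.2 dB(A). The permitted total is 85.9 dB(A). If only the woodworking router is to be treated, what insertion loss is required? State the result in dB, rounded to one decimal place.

Everything except the woodworking router sums to 10^(73.0/10) + 10^(73.2/10) = 4.085e+07 in linear terms, 76.11 dB(A).
To meet 85.9 dB(A) overall, the treated woodworking router may contribute at most 10^(85.9/10) − 4.085e+07 = 3.482e+08, i.e. 85.42 dB(A).
So the woodworking router must be reduced from 90.3 to 85.42 dB(A): IL = 4.88 dB.

4.9 dB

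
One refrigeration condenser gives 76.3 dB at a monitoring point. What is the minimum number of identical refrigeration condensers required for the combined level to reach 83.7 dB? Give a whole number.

The shortfall is 83.7 − 76.3 = 7.4 dB, and N units add 10·log₁₀ N, so need 10·log₁₀ N ≥ 7.4.
N ≥ 10^(7.4/10) = 5.495, so N = 6.

6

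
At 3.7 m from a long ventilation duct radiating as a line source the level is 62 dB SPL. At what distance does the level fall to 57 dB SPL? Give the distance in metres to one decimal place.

11.7 m

The 5.0 dB drop corresponds to a distance ratio of 10^(5.0/10) for a line source.
r₂ = 3.7·10^((62−57)/10) = 3.7·10^(5.0/10) = 11.70 m.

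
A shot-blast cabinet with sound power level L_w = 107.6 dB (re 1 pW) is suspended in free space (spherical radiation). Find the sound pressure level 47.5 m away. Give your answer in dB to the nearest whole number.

Free-field spherical radiation: L_p = L_w − 10·log₁₀(4π·r²), r = 47.5 m.
4π·r² = 2.835e+04 m², 10·log₁₀ of that is 44.526 dB.
L_p = 107.6 − 44.526 = 63.07 dB.

63 dB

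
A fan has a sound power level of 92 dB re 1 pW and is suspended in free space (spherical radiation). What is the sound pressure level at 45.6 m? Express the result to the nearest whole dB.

The power spreads over a sphere of area 4π·r², so L_p = L_w − 10·log₁₀(4π·r²).
4π·r² = 2.613e+04 m², 10·log₁₀ of that is 44.171 dB.
L_p = 92 − 44.171 = 47.83 dB.

48 dB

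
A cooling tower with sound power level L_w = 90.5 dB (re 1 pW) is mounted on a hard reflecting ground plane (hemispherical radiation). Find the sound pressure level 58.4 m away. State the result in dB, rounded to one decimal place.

L_p = L_w − 10·log₁₀(2π·r²) with r = 58.4 m.
2π·r² = 2.143e+04 m², 10·log₁₀ of that is 43.310 dB.
L_p = 90.5 − 43.310 = 47.19 dB.

47.2 dB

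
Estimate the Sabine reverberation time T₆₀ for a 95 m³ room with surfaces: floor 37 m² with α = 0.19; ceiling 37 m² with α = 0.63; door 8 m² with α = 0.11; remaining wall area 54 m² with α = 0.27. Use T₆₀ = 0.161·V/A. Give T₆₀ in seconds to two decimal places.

0.33 s

Total absorption A = 37·0.19 + 37·0.63 + 8·0.11 + 54·0.27 = 45.80 m² sabins.
T₆₀ = 0.161 × 95 / 45.80 = 0.334 s.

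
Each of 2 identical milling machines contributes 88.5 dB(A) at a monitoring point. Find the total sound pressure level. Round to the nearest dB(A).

N identical incoherent sources raise the level by 10·log₁₀ N.
L_total = 88.5 + 10·log₁₀(2) = 88.5 + 3.010 = 91.51 dB(A).

92 dB(A)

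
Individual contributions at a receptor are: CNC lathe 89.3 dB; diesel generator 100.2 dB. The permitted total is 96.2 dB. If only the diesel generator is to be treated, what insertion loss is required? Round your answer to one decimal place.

5.0 dB

Fixed contribution from the other source: Σ 10^(L/10) = 10^(89.3/10) = 8.511e+08 (89.30 dB).
The limit corresponds to 10^(96.2/10) = 4.169e+09; subtracting the fixed part leaves 3.318e+09 for the diesel generator, i.e. 95.21 dB.
Required insertion loss = 100.2 − 95.21 = 4.99 dB.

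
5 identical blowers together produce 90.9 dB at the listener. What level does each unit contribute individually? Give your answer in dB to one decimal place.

83.9 dB

For N identical incoherent sources L_total = L₁ + 10·log₁₀ N, so L₁ = 90.9 − 10·log₁₀(5) = 90.9 − 6.990.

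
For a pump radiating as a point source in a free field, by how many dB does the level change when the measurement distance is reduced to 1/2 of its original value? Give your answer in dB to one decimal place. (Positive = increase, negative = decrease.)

With spherical spreading the level changes by −20·log₁₀(r₂/r₁).
ΔL = −20·log₁₀(0.5) = +6.02 dB.

+6.0 dB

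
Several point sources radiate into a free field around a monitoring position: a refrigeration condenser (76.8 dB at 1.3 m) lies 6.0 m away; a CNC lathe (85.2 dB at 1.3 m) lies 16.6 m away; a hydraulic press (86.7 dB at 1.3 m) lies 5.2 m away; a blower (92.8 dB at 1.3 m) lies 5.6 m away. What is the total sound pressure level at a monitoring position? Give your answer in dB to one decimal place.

Propagate each source to the receiver with L = L_ref − 20·log₁₀(r/r_ref), then add intensities.
refrigeration condenser: 76.8 − 20·log₁₀(6.0/1.3) = 76.8 − 13.28 = 63.52 dB.
CNC lathe: 85.2 − 20·log₁₀(16.6/1.3) = 85.2 − 22.12 = 63.08 dB.
hydraulic press: 86.7 − 20·log₁₀(5.2/1.3) = 86.7 − 12.04 = 74.66 dB.
blower: 92.8 − 20·log₁₀(5.6/1.3) = 92.8 − 12.68 = 80.12 dB.
Σ 10^(L/10) = 1.362e+08 → L_total = 10·log₁₀(1.362e+08) = 81.34 dB.

81.3 dB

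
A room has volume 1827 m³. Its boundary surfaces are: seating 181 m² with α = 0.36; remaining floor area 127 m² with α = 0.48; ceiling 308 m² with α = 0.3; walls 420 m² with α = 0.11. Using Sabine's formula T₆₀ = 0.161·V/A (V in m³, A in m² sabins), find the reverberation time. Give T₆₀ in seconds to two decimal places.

1.11 s

Total absorption A = 181·0.36 + 127·0.48 + 308·0.3 + 420·0.11 = 264.72 m² sabins.
T₆₀ = 0.161·V/A = 0.161·1827/264.72 = 1.111 s.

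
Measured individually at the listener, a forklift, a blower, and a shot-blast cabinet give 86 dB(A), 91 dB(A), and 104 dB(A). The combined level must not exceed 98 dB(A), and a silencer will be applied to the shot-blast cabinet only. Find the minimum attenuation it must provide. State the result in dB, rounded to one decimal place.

Fixed contribution from the other sources: Σ 10^(L/10) = 10^(86/10) + 10^(91/10) = 1.657e+09 (92.19 dB(A)).
To meet 98 dB(A) overall, the treated shot-blast cabinet may contribute at most 10^(98/10) − 1.657e+09 = 4.653e+09, i.e. 96.68 dB(A).
So the shot-blast cabinet must be reduced from 104 to 96.68 dB(A): IL = 7.32 dB.

7.3 dB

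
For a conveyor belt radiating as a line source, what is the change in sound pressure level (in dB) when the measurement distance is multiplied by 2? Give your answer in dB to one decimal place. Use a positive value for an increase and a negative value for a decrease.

-3.0 dB

With cylindrical spreading the level changes by −10·log₁₀(r₂/r₁).
ΔL = −10·log₁₀(2) = -3.01 dB.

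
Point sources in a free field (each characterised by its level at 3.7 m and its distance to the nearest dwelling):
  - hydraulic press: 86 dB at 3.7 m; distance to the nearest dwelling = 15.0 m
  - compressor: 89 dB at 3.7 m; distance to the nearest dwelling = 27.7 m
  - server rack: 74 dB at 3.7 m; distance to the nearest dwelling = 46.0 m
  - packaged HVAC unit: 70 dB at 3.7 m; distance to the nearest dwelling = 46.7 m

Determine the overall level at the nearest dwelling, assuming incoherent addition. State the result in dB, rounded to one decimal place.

75.9 dB

Propagate each source to the receiver with L = L_ref − 20·log₁₀(r/r_ref), then add intensities.
hydraulic press: 86 − 20·log₁₀(15.0/3.7) = 86 − 12.16 = 73.84 dB.
compressor: 89 − 20·log₁₀(27.7/3.7) = 89 − 17.49 = 71.51 dB.
server rack: 74 − 20·log₁₀(46.0/3.7) = 74 − 21.89 = 52.11 dB.
packaged HVAC unit: 70 − 20·log₁₀(46.7/3.7) = 70 − 22.02 = 47.98 dB.
Σ 10^(L/10) = 3.862e+07 → L_total = 10·log₁₀(3.862e+07) = 75.87 dB.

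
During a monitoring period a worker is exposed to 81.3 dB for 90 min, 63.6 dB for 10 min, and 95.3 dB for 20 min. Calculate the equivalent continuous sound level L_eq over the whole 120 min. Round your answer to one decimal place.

Weight each interval's intensity by its duration and average over T = 120 min:
Σ tᵢ·10^(Lᵢ/10) = 90·10^(81.3/10) + 10·10^(63.6/10) + 20·10^(95.3/10) = 7.993e+10.
L_eq = 10·log₁₀(7.993e+10/120) = 88.24 dB.

88.2 dB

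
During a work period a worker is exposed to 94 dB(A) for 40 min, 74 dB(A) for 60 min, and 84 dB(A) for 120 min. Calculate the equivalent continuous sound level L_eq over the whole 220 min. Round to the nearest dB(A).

88 dB(A)

L_eq = 10·log₁₀[(1/T)·Σ tᵢ·10^(Lᵢ/10)] with T = 220 min.
Σ tᵢ·10^(Lᵢ/10) = 40·10^(94/10) + 60·10^(74/10) + 120·10^(84/10) = 1.321e+11.
L_eq = 10·log₁₀(1.321e+11/220) = 87.79 dB(A).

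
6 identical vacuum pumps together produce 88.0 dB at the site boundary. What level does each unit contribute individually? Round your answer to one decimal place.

80.2 dB

Dividing the total intensity by 6 lowers the level by 10·log₁₀ 6 = 7.782 dB: L₁ = 88.0 − 7.782.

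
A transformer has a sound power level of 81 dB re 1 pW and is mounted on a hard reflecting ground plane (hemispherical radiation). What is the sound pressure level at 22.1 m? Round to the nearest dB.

L_p = L_w − 10·log₁₀(2π·r²) with r = 22.1 m.
2π·r² = 3069 m², 10·log₁₀ of that is 34.870 dB.
L_p = 81 − 34.870 = 46.13 dB.

46 dB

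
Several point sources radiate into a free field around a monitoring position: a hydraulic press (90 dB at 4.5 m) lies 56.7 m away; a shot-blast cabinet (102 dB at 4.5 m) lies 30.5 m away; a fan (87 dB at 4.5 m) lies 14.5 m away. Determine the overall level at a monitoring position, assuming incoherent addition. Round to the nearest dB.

Propagate each source to the receiver with L = L_ref − 20·log₁₀(r/r_ref), then add intensities.
hydraulic press: 90 − 20·log₁₀(56.7/4.5) = 90 − 22.01 = 67.99 dB.
shot-blast cabinet: 102 − 20·log₁₀(30.5/4.5) = 102 − 16.62 = 85.38 dB.
fan: 87 − 20·log₁₀(14.5/4.5) = 87 − 10.16 = 76.84 dB.
Σ 10^(L/10) = 3.996e+08 → L_total = 10·log₁₀(3.996e+08) = 86.02 dB.

86 dB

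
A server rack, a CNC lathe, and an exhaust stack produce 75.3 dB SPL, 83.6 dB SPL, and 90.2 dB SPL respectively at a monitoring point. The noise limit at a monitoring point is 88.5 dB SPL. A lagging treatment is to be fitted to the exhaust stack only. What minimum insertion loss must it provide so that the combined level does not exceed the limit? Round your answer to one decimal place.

Everything except the exhaust stack sums to 10^(75.3/10) + 10^(83.6/10) = 2.630e+08 in linear terms, 84.20 dB SPL.
To meet 88.5 dB SPL overall, the treated exhaust stack may contribute at most 10^(88.5/10) − 2.630e+08 = 4.450e+08, i.e. 86.48 dB SPL.
Required insertion loss = 90.2 − 86.48 = 3.72 dB.

3.7 dB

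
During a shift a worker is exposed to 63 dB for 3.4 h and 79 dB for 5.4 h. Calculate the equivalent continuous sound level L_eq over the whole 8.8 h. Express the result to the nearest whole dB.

77 dB

Weight each interval's intensity by its duration and average over T = 8.8 h:
Σ tᵢ·10^(Lᵢ/10) = 3.4·10^(63/10) + 5.4·10^(79/10) = 4.357e+08.
L_eq = 10·log₁₀(4.357e+08/8.8) = 76.95 dB.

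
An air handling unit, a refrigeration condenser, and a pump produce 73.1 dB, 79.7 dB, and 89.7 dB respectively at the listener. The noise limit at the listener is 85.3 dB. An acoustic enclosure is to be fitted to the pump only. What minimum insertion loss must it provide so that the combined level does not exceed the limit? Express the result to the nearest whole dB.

The untreated sources together contribute 10^(73.1/10) + 10^(79.7/10) = 1.137e+08, i.e. 80.56 dB.
To meet 85.3 dB overall, the treated pump may contribute at most 10^(85.3/10) − 1.137e+08 = 2.251e+08, i.e. 83.52 dB.
So the pump must be reduced from 89.7 to 83.52 dB: IL = 6.18 dB.

6 dB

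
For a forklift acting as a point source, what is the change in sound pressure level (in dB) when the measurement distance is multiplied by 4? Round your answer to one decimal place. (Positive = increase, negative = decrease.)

-12.0 dB

Point-source spreading: ΔL = −20·log₁₀(r₂/r₁).
ΔL = −20·log₁₀(4) = -12.04 dB.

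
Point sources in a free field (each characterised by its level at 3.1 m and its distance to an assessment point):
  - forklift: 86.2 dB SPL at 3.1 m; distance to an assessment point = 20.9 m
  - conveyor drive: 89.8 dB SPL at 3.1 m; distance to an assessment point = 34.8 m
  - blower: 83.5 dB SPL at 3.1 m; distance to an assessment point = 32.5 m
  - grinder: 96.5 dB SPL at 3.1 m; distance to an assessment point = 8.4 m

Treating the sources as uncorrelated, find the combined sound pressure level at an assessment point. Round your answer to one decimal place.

First find each source's level at the receiver (point-source: −20·log₁₀(r/r_ref)), then combine on an intensity basis.
forklift: 86.2 − 20·log₁₀(20.9/3.1) = 86.2 − 16.58 = 69.62 dB SPL.
conveyor drive: 89.8 − 20·log₁₀(34.8/3.1) = 89.8 − 21.00 = 68.80 dB SPL.
blower: 83.5 − 20·log₁₀(32.5/3.1) = 83.5 − 20.41 = 63.09 dB SPL.
grinder: 96.5 − 20·log₁₀(8.4/3.1) = 96.5 − 8.66 = 87.84 dB SPL.
Σ 10^(L/10) = 6.272e+08 → L_total = 10·log₁₀(6.272e+08) = 87.97 dB SPL.

88.0 dB SPL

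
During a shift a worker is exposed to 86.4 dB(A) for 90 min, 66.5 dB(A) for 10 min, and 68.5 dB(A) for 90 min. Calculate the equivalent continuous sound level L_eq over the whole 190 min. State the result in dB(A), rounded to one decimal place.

83.2 dB(A)

The energy average is taken in the linear domain: L_eq = 10·log₁₀[(Σ tᵢ·10^(Lᵢ/10))/T], T = 190 min.
Σ tᵢ·10^(Lᵢ/10) = 90·10^(86.4/10) + 10·10^(66.5/10) + 90·10^(68.5/10) = 3.997e+10.
L_eq = 10·log₁₀(3.997e+10/190) = 83.23 dB(A).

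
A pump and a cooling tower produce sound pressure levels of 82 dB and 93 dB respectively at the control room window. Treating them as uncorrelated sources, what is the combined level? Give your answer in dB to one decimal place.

93.3 dB

For uncorrelated sources the intensities add, so convert each level to linear form, sum, and take 10·log₁₀ of the total.
Σ 10^(L/10) = 10^(82/10) + 10^(93/10) = 2.154e+09.
L_total = 10·log₁₀(2.154e+09) = 93.33 dB.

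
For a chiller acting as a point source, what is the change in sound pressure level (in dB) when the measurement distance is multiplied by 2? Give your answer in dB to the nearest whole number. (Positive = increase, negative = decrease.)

-6 dB

Point-source spreading: ΔL = −20·log₁₀(r₂/r₁).
ΔL = −20·log₁₀(2) = -6.02 dB.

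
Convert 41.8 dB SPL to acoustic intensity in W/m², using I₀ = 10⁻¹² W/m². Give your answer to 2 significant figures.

1.5e-08 W/m²

L = 10·log₁₀(I/I₀) ⇒ I = I₀·10^(L/10) = 10⁻¹² × 10^4.18.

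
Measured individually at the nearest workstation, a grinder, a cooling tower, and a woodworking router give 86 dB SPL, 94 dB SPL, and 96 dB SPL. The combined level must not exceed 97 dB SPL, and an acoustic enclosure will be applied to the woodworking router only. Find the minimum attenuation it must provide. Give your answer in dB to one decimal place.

Fixed contribution from the other sources: Σ 10^(L/10) = 10^(86/10) + 10^(94/10) = 2.910e+09 (94.64 dB SPL).
To meet 97 dB SPL overall, the treated woodworking router may contribute at most 10^(97/10) − 2.910e+09 = 2.102e+09, i.e. 93.23 dB SPL.
So the woodworking router must be reduced from 96 to 93.23 dB SPL: IL = 2.77 dB.

2.8 dB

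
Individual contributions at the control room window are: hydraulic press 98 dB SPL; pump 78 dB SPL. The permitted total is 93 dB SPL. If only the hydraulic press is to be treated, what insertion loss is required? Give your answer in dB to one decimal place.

The untreated sources together contribute 10^(78/10) = 6.310e+07, i.e. 78.00 dB SPL.
The limit corresponds to 10^(93/10) = 1.995e+09; subtracting the fixed part leaves 1.932e+09 for the hydraulic press, i.e. 92.86 dB SPL.
Required insertion loss = 98 − 92.86 = 5.14 dB.

5.1 dB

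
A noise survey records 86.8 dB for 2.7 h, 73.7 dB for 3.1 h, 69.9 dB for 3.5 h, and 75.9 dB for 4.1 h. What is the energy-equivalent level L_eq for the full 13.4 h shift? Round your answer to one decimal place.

80.7 dB

Weight each interval's intensity by its duration and average over T = 13.4 h:
Σ tᵢ·10^(Lᵢ/10) = 2.7·10^(86.8/10) + 3.1·10^(73.7/10) + 3.5·10^(69.9/10) + 4.1·10^(75.9/10) = 1.559e+09.
L_eq = 10·log₁₀(1.559e+09/13.4) = 80.66 dB.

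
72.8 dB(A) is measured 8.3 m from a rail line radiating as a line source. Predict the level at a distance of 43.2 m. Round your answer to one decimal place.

65.6 dB(A)

For a line source, L₂ = L₁ − 10·log₁₀(r₂/r₁).
L₂ = 72.8 − 10·log₁₀(43.2/8.3) = 72.8 − 7.164 = 65.64 dB(A).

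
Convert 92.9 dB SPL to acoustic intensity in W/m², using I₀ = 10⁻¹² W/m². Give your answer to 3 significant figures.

0.00195 W/m²

L = 10·log₁₀(I/I₀) ⇒ I = I₀·10^(L/10) = 10⁻¹² × 10^9.29.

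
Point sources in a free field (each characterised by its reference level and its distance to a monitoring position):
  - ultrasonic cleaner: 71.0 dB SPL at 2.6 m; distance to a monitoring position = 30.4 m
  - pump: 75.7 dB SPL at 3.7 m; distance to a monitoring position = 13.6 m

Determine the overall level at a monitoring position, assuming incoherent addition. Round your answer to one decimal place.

64.5 dB SPL

First find each source's level at the receiver (point-source: −20·log₁₀(r/r_ref)), then combine on an intensity basis.
ultrasonic cleaner: 71.0 − 20·log₁₀(30.4/2.6) = 71.0 − 21.36 = 49.64 dB SPL.
pump: 75.7 − 20·log₁₀(13.6/3.7) = 75.7 − 11.31 = 64.39 dB SPL.
Σ 10^(L/10) = 2.842e+06 → L_total = 10·log₁₀(2.842e+06) = 64.54 dB SPL.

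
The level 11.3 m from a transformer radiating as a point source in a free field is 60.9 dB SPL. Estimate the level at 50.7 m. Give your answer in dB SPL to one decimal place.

For a point source, L₂ = L₁ − 20·log₁₀(r₂/r₁).
L₂ = 60.9 − 20·log₁₀(50.7/11.3) = 60.9 − 13.039 = 47.86 dB SPL.

47.9 dB SPL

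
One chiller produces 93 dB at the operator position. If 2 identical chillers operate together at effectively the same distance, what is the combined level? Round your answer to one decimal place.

96.0 dB

N identical incoherent sources raise the level by 10·log₁₀ N.
L_total = 93 + 10·log₁₀(2) = 93 + 3.010 = 96.01 dB.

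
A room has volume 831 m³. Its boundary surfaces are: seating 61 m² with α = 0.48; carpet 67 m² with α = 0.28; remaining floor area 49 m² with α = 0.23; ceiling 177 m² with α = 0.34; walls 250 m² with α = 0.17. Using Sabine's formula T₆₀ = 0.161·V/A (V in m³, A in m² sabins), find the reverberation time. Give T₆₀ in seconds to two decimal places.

Total absorption A = 61·0.48 + 67·0.28 + 49·0.23 + 177·0.34 + 250·0.17 = 161.99 m² sabins.
T₆₀ = 0.161 × 831 / 161.99 = 0.826 s.

0.83 s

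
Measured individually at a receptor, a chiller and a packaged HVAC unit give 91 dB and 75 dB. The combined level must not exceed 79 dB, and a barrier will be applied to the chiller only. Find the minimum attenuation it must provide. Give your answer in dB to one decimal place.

14.2 dB

The untreated sources together contribute 10^(75/10) = 3.162e+07, i.e. 75.00 dB.
To meet 79 dB overall, the treated chiller may contribute at most 10^(79/10) − 3.162e+07 = 4.781e+07, i.e. 76.80 dB.
So the chiller must be reduced from 91 to 76.80 dB: IL = 14.20 dB.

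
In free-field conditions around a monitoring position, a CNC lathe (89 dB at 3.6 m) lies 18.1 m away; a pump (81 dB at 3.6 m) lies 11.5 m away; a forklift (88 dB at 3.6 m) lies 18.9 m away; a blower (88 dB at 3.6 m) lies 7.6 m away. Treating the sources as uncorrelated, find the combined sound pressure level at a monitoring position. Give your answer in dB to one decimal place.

83.2 dB

Propagate each source to the receiver with L = L_ref − 20·log₁₀(r/r_ref), then add intensities.
CNC lathe: 89 − 20·log₁₀(18.1/3.6) = 89 − 14.03 = 74.97 dB.
pump: 81 − 20·log₁₀(11.5/3.6) = 81 − 10.09 = 70.91 dB.
forklift: 88 − 20·log₁₀(18.9/3.6) = 88 − 14.40 = 73.60 dB.
blower: 88 − 20·log₁₀(7.6/3.6) = 88 − 6.49 = 81.51 dB.
Σ 10^(L/10) = 2.082e+08 → L_total = 10·log₁₀(2.082e+08) = 83.19 dB.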